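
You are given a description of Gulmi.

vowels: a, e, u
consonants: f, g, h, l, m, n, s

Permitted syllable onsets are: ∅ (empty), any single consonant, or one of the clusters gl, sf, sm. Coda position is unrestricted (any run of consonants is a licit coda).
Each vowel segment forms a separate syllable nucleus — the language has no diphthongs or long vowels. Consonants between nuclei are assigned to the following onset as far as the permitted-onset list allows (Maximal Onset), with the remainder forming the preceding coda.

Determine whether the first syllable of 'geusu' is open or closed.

open

Vowels present: e, u, u; each is a nucleus, giving 3 syllables.
σ1/σ2 boundary: nothing intervenes; syllable break is V.V.
σ2/σ3 boundary: /s/ is a single consonant, so it becomes the next onset.
Syllabification: ge.u.su.
Syllable 1 is /ge/; it ends in its nucleus with no coda, so it is open.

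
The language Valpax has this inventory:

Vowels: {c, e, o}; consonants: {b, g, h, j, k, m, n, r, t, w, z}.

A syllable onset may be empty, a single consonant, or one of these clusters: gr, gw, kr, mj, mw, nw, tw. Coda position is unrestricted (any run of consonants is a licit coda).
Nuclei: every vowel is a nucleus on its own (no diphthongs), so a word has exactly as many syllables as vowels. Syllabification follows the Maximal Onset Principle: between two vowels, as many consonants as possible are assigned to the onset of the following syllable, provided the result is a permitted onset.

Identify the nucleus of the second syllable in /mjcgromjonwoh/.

o

The vowels are c, o, o, o — 4 nuclei, so 4 syllables.
The second nucleus (vowel 2 from the left) is /o/.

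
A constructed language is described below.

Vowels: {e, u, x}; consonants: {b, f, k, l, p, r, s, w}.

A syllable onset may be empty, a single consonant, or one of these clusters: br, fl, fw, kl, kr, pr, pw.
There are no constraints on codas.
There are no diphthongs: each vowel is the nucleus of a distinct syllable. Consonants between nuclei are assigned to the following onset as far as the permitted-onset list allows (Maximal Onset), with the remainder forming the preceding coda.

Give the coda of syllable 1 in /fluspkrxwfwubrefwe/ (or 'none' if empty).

sp

Nuclei (vowels): u, x, u, e, e → 5 syllables.
σ1/σ2 boundary: cluster /spkr/ — the longest permitted-onset suffix is /kr/; onset = /kr/, preceding coda = /sp/.
σ2/σ3 boundary: /wfw/ — longest licit onset from the right is /fw/, leaving /w/ as coda.
σ3/σ4 boundary: cluster /br/ — /br/ is itself a permitted onset, so the whole cluster goes right; preceding coda = ∅.
σ4/σ5 boundary: /fw/ — entire cluster is a permitted onset → onset /fw/, coda ∅.
Syllabification: flusp.krxw.fwu.bre.fwe.
Syllable 1 is /flusp/: onset /fl/, nucleus /u/, coda /sp/.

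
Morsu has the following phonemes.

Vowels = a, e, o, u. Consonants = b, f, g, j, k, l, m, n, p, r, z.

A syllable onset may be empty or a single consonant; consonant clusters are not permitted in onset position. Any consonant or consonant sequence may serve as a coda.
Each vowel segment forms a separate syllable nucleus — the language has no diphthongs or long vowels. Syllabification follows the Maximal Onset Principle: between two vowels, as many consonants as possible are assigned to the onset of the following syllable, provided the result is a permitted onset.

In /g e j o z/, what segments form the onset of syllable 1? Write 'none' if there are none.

g

The vowels are e, o — 2 nuclei, so 2 syllables.
V1 /e/ – V2 /o/: /j/ is a single consonant, so it becomes the next onset.
Result: ge.joz.
Syllable 1 is /ge/: onset /g/, nucleus /e/, coda ∅.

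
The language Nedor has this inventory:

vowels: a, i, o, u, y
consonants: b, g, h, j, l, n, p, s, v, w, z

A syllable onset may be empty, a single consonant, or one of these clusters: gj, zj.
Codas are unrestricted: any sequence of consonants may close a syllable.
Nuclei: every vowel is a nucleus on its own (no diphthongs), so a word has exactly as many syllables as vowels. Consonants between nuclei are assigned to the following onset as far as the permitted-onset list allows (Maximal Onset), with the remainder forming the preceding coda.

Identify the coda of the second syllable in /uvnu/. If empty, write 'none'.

none

Nuclei (vowels): u, u → 2 syllables.
Between /u/ (V1) and /u/ (V2): /vn/ splits as /v/ + /n/ (/n/ is the longest suffix that is a licit onset).
Syllabification: uv.nu.
Syllable 2 is /nu/: onset /n/, nucleus /u/, coda ∅.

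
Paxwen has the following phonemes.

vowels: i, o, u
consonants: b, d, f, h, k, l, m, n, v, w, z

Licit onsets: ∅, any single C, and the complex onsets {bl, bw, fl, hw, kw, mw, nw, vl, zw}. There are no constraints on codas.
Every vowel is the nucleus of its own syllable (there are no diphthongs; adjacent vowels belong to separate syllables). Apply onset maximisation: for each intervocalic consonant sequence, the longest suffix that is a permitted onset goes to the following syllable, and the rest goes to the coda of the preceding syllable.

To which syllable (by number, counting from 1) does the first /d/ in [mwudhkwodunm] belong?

1

The vowels are u, o, u — 3 nuclei, so 3 syllables.
σ1/σ2 boundary: cluster /dhkw/ — the longest permitted-onset suffix is /kw/; onset = /kw/, preceding coda = /dh/.
σ2/σ3 boundary: /d/ → onset of the next syllable (single consonants are always licit onsets).
So the parse is mwudh.kwo.dunm.
The first /d/ is in the coda of syllable 1 (/mwudh/).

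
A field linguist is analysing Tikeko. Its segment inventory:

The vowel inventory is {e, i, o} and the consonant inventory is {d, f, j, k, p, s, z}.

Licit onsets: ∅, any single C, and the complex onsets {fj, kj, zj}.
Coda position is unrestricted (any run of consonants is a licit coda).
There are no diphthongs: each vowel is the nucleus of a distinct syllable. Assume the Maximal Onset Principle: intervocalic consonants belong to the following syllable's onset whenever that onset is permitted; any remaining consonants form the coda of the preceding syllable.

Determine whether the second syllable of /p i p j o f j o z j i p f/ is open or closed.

Nuclei (vowels): i, o, o, i → 4 syllables.
/i…o/ gap (V1→V2): cluster /pj/ — the longest permitted-onset suffix is /j/; onset = /j/, preceding coda = /p/.
/o…o/ gap (V2→V3): /fj/ is a licit onset in full, so it all attaches to the next syllable.
/o…i/ gap (V3→V4): /zj/ — entire cluster is a permitted onset → onset /zj/, coda ∅.
Putting it together: pip.jo.fjo.zjipf.
Syllable 2 is /jo/; it ends in its nucleus with no coda, so it is open.

open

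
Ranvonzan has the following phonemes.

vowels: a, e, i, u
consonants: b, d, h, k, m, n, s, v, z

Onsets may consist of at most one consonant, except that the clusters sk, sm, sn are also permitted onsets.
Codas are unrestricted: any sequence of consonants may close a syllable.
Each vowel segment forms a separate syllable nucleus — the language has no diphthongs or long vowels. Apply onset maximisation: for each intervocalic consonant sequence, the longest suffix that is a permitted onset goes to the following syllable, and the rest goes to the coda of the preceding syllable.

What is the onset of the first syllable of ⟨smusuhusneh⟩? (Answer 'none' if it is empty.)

The vowels are u, u, u, e — 4 nuclei, so 4 syllables.
σ1/σ2 boundary: just /s/ — single C goes to the following onset.
σ2/σ3 boundary: /h/ → onset of the next syllable (single consonants are always licit onsets).
σ3/σ4 boundary: /sn/ — entire cluster is a permitted onset → onset /sn/, coda ∅.
Result: smu.su.hu.sneh.
Syllable 1 is /smu/: onset /sm/, nucleus /u/, coda ∅.

sm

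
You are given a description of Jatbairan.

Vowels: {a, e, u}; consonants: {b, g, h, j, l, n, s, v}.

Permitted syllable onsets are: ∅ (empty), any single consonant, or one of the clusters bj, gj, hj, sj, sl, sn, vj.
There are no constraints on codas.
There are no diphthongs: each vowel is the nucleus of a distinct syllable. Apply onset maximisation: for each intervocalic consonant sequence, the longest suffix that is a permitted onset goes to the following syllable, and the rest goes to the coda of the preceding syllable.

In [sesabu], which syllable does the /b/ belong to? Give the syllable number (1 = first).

3

The vowels are e, a, u — 3 nuclei, so 3 syllables.
V1 /e/ – V2 /a/: /s/ is a single consonant, so it becomes the next onset.
V2 /a/ – V3 /u/: /b/ is a single consonant, so it becomes the next onset.
Result: se.sa.bu.
The /b/ is in the onset of syllable 3 (/bu/).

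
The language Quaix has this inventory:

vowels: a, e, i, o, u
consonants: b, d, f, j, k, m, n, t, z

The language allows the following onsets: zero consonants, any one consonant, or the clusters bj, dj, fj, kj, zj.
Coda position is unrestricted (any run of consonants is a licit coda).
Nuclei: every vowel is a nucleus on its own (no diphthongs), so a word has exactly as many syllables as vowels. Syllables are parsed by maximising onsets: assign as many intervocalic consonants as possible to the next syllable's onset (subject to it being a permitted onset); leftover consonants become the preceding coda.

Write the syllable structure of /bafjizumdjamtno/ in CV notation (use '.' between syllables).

The vowels are a, i, u, a, o — 5 nuclei, so 5 syllables.
/a…i/ gap (V1→V2): /fj/ is a licit onset in full, so it all attaches to the next syllable.
/i…u/ gap (V2→V3): /z/ → onset of the next syllable (single consonants are always licit onsets).
/u…a/ gap (V3→V4): /mdj/; trying suffixes from longest down, /dj/ is the first permitted one, so coda /m/ | onset /dj/.
/a…o/ gap (V4→V5): /mtn/ — longest licit onset from the right is /n/, leaving /mt/ as coda.
So the parse is ba.fji.zum.djamt.no.
Mapping each syllable to C/V: /ba/ → CV, /fji/ → CCV, /zum/ → CVC, /djamt/ → CCVCC, /no/ → CV.

CV.CCV.CVC.CCVCC.CV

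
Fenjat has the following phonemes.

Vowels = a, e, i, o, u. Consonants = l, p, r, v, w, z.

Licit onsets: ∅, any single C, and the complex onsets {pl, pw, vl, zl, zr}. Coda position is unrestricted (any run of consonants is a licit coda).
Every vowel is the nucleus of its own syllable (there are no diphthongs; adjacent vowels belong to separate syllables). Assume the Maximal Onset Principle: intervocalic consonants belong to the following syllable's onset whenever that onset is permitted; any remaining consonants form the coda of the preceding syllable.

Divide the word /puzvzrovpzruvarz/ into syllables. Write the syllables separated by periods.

puzv.zrovp.zru.varz

Vowels present: u, o, u, a; each is a nucleus, giving 4 syllables.
/u…o/ gap (V1→V2): /zvzr/; trying suffixes from longest down, /zr/ is the first permitted one, so coda /zv/ | onset /zr/.
/o…u/ gap (V2→V3): /vpzr/ splits as /vp/ + /zr/ (/zr/ is the longest suffix that is a licit onset).
/u…a/ gap (V3→V4): /v/ → onset of the next syllable (single consonants are always licit onsets).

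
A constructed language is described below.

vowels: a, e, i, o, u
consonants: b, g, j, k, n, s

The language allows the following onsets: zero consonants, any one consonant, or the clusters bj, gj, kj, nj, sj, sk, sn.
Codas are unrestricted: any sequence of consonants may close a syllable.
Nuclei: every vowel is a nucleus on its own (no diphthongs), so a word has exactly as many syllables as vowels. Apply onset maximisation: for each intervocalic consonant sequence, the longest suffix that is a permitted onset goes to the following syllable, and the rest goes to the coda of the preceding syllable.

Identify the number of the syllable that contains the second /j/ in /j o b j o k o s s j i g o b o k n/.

Vowels present: o, o, o, i, o, o; each is a nucleus, giving 6 syllables.
Between /o/ (V1) and /o/ (V2): cluster /bj/ — /bj/ is itself a permitted onset, so the whole cluster goes right; preceding coda = ∅.
Between /o/ (V2) and /o/ (V3): /k/ is a single consonant, so it becomes the next onset.
Between /o/ (V3) and /i/ (V4): cluster /ssj/ — the longest permitted-onset suffix is /sj/; onset = /sj/, preceding coda = /s/.
Between /i/ (V4) and /o/ (V5): /g/ is a single consonant, so it becomes the next onset.
Between /o/ (V5) and /o/ (V6): /b/ → onset of the next syllable (single consonants are always licit onsets).
Syllabification: jo.bjo.kos.sji.go.bokn.
The second /j/ is in the onset of syllable 2 (/bjo/).

2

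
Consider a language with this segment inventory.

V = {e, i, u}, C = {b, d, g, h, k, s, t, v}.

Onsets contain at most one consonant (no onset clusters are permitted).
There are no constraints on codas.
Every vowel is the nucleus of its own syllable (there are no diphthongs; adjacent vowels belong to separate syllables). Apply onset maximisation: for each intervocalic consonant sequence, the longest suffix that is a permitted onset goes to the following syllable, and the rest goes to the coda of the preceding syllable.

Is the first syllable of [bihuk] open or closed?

Vowels present: i, u; each is a nucleus, giving 2 syllables.
σ1/σ2 boundary: /h/ is a single consonant, so it becomes the next onset.
Syllabification: bi.huk.
Syllable 1 is /bi/; it ends in its nucleus with no coda, so it is open.

open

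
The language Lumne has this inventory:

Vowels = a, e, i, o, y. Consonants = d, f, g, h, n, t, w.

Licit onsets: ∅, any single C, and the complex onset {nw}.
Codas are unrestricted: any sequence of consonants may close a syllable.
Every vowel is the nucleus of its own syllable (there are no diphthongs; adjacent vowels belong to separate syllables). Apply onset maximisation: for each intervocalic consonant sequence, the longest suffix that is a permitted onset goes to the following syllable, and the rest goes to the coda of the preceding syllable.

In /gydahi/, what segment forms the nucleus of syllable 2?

The vowels are y, a, i — 3 nuclei, so 3 syllables.
The second nucleus (vowel 2 from the left) is /a/.

a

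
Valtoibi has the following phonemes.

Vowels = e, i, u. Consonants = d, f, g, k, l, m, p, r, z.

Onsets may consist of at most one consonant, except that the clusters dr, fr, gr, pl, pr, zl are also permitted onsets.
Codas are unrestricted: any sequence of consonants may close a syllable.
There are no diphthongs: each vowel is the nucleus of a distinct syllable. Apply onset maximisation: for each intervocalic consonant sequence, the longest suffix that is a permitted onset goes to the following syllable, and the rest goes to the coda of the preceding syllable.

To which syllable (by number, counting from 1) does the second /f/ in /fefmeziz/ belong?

Nuclei (vowels): e, e, i → 3 syllables.
σ1/σ2 boundary: /fm/ splits as /f/ + /m/ (/m/ is the longest suffix that is a licit onset).
σ2/σ3 boundary: just /z/ — single C goes to the following onset.
So the parse is fef.me.ziz.
The second /f/ is in the coda of syllable 1 (/fef/).

1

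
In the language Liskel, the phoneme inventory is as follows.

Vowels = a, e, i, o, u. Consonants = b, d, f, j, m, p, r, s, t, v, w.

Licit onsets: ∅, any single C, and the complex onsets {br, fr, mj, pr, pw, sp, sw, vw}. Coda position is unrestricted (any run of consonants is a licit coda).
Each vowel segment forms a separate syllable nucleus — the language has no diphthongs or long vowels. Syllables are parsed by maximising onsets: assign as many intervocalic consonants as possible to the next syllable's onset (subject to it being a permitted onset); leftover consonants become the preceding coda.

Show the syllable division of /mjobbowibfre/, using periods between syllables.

Nuclei (vowels): o, o, i, e → 4 syllables.
/o…o/ gap (V1→V2): cluster /bb/ — the longest permitted-onset suffix is /b/; onset = /b/, preceding coda = /b/.
/o…i/ gap (V2→V3): /w/ → onset of the next syllable (single consonants are always licit onsets).
/i…e/ gap (V3→V4): /bfr/; trying suffixes from longest down, /fr/ is the first permitted one, so coda /b/ | onset /fr/.

mjob.bo.wib.fre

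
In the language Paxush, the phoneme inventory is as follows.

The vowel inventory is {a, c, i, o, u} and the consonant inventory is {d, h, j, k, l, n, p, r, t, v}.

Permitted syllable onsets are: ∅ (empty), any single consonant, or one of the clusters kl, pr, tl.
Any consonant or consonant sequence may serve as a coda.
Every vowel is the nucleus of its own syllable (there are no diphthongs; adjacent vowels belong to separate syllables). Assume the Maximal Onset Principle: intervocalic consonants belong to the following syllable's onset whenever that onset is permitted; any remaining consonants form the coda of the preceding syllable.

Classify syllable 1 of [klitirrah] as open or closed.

open

Vowels present: i, i, a; each is a nucleus, giving 3 syllables.
Between /i/ (V1) and /i/ (V2): just /t/ — single C goes to the following onset.
Between /i/ (V2) and /a/ (V3): /rr/ splits as /r/ + /r/ (/r/ is the longest suffix that is a licit onset).
Syllabification: kli.tir.rah.
Syllable 1 is /kli/; it ends in its nucleus with no coda, so it is open.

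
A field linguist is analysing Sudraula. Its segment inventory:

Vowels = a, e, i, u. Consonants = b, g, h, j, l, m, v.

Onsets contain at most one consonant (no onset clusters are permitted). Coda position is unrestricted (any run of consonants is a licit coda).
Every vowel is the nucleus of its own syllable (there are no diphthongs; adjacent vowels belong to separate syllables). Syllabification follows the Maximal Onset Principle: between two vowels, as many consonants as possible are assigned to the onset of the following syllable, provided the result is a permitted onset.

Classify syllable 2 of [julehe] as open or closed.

open

Vowels present: u, e, e; each is a nucleus, giving 3 syllables.
V1 /u/ – V2 /e/: /l/ is a single consonant, so it becomes the next onset.
V2 /e/ – V3 /e/: just /h/ — single C goes to the following onset.
Putting it together: ju.le.he.
Syllable 2 is /le/; it ends in its nucleus with no coda, so it is open.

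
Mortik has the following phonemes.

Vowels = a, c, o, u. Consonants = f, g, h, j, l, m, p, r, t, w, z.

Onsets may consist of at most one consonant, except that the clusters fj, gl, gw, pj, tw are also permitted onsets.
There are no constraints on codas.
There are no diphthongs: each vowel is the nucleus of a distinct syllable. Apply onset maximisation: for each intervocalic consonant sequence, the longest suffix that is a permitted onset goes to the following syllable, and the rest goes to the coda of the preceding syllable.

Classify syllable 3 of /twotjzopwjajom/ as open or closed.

open

Nuclei (vowels): o, o, a, o → 4 syllables.
V1 /o/ – V2 /o/: /tjz/ splits as /tj/ + /z/ (/z/ is the longest suffix that is a licit onset).
V2 /o/ – V3 /a/: /pwj/ — longest licit onset from the right is /j/, leaving /pw/ as coda.
V3 /a/ – V4 /o/: /j/ → onset of the next syllable (single consonants are always licit onsets).
Syllabification: twotj.zopw.ja.jom.
Syllable 3 is /ja/; it ends in its nucleus with no coda, so it is open.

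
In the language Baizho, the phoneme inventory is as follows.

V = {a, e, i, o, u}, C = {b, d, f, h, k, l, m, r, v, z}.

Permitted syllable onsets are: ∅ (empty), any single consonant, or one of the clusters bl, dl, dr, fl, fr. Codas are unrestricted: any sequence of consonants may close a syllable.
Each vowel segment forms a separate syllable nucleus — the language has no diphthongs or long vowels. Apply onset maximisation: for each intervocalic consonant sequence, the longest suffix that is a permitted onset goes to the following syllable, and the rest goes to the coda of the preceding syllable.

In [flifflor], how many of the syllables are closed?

2

The vowels are i, o — 2 nuclei, so 2 syllables.
V1 /i/ – V2 /o/: /ffl/ — longest licit onset from the right is /fl/, leaving /f/ as coda.
Syllabification: flif.flor.
Classifying each syllable: /flif/ (closed), /flor/ (closed).
Closed syllables: 2.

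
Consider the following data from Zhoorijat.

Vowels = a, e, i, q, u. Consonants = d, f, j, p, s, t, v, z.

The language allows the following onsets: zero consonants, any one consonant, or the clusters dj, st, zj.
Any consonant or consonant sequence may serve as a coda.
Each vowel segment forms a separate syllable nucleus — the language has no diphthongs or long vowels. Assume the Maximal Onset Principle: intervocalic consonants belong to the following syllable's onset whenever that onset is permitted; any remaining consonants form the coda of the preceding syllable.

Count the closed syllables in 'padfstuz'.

Nuclei (vowels): a, u → 2 syllables.
/a…u/ gap (V1→V2): /dfst/ splits as /df/ + /st/ (/st/ is the longest suffix that is a licit onset).
So the parse is padf.stuz.
Classifying each syllable: /padf/ (closed), /stuz/ (closed).
Closed syllables: 2.

2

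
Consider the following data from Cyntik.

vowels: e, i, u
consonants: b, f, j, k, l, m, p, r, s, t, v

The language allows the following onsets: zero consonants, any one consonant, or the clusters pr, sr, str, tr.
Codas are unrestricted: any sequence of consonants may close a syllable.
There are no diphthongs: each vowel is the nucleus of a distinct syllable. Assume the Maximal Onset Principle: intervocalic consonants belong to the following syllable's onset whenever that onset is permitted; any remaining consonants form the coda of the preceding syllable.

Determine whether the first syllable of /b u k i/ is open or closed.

open

Nuclei (vowels): u, i → 2 syllables.
V1 /u/ – V2 /i/: just /k/ — single C goes to the following onset.
Result: bu.ki.
Syllable 1 is /bu/; it ends in its nucleus with no coda, so it is open.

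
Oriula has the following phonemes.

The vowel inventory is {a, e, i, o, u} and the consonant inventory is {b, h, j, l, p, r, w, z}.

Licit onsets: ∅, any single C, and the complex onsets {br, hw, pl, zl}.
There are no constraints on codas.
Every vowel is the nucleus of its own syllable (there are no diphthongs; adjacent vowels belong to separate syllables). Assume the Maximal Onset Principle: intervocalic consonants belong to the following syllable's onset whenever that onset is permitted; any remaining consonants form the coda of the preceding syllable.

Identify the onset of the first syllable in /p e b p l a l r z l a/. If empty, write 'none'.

p

Vowels present: e, a, a; each is a nucleus, giving 3 syllables.
V1 /e/ – V2 /a/: /bpl/; trying suffixes from longest down, /pl/ is the first permitted one, so coda /b/ | onset /pl/.
V2 /a/ – V3 /a/: /lrzl/; trying suffixes from longest down, /zl/ is the first permitted one, so coda /lr/ | onset /zl/.
Result: peb.plalr.zla.
Syllable 1 is /peb/: onset /p/, nucleus /e/, coda /b/.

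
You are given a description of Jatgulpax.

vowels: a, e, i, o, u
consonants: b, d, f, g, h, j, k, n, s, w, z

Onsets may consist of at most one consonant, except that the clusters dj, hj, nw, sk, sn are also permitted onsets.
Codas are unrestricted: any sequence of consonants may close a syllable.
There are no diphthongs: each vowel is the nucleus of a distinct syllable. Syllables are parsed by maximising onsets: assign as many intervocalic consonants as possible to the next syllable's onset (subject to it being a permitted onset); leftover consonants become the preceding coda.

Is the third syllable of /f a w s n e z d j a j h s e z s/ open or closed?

closed

Nuclei (vowels): a, e, a, e → 4 syllables.
σ1/σ2 boundary: /wsn/ splits as /w/ + /sn/ (/sn/ is the longest suffix that is a licit onset).
σ2/σ3 boundary: cluster /zdj/ — the longest permitted-onset suffix is /dj/; onset = /dj/, preceding coda = /z/.
σ3/σ4 boundary: /jhs/ — longest licit onset from the right is /s/, leaving /jh/ as coda.
So the parse is faw.snez.djajh.sezs.
Syllable 3 is /djajh/ with coda /jh/, so it is closed.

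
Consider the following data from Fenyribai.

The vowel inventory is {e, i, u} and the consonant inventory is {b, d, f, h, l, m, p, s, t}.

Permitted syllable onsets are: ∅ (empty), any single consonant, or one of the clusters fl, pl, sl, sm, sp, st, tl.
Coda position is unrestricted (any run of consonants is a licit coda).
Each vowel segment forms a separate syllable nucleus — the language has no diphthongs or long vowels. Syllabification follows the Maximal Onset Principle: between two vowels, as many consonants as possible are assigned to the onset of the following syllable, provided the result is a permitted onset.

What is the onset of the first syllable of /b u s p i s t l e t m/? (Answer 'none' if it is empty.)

b

Nuclei (vowels): u, i, e → 3 syllables.
σ1/σ2 boundary: cluster /sp/ — /sp/ is itself a permitted onset, so the whole cluster goes right; preceding coda = ∅.
σ2/σ3 boundary: /stl/ splits as /s/ + /tl/ (/tl/ is the longest suffix that is a licit onset).
Putting it together: bu.spis.tletm.
Syllable 1 is /bu/: onset /b/, nucleus /u/, coda ∅.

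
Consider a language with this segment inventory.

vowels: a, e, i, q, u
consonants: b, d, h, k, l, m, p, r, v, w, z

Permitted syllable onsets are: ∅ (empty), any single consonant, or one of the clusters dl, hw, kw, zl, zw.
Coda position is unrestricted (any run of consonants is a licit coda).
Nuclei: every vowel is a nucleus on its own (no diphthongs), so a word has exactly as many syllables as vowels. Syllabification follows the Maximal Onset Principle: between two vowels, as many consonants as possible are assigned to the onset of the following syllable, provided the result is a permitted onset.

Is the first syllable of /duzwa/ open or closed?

open

The vowels are u, a — 2 nuclei, so 2 syllables.
V1 /u/ – V2 /a/: /zw/ — entire cluster is a permitted onset → onset /zw/, coda ∅.
Result: du.zwa.
Syllable 1 is /du/; it ends in its nucleus with no coda, so it is open.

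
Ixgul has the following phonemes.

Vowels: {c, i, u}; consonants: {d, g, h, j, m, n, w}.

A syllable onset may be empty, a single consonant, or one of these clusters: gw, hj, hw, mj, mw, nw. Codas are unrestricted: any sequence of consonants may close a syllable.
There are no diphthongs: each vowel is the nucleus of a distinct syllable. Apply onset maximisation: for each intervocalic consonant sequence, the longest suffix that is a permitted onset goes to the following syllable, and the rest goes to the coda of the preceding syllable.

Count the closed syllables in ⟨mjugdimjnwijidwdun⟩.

Nuclei (vowels): u, i, i, i, u → 5 syllables.
Between /u/ (V1) and /i/ (V2): /gd/ — longest licit onset from the right is /d/, leaving /g/ as coda.
Between /i/ (V2) and /i/ (V3): /mjnw/ — longest licit onset from the right is /nw/, leaving /mj/ as coda.
Between /i/ (V3) and /i/ (V4): /j/ → onset of the next syllable (single consonants are always licit onsets).
Between /i/ (V4) and /u/ (V5): /dwd/ splits as /dw/ + /d/ (/d/ is the longest suffix that is a licit onset).
Result: mjug.dimj.nwi.jidw.dun.
Classifying each syllable: /mjug/ (closed), /dimj/ (closed), /nwi/ (open), /jidw/ (closed), /dun/ (closed).
Closed syllables: 4.

4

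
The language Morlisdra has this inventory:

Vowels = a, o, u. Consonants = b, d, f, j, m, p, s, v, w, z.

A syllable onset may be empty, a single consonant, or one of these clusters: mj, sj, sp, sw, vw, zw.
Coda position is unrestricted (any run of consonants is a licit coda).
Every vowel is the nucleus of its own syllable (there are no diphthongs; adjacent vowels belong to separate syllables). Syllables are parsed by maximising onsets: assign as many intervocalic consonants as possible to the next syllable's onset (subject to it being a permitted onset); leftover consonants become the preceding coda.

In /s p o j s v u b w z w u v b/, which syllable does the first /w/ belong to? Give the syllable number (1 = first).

2

Nuclei (vowels): o, u, u → 3 syllables.
σ1/σ2 boundary: /jsv/ — longest licit onset from the right is /v/, leaving /js/ as coda.
σ2/σ3 boundary: /bwzw/; trying suffixes from longest down, /zw/ is the first permitted one, so coda /bw/ | onset /zw/.
Syllabification: spojs.vubw.zwuvb.
The first /w/ is in the coda of syllable 2 (/vubw/).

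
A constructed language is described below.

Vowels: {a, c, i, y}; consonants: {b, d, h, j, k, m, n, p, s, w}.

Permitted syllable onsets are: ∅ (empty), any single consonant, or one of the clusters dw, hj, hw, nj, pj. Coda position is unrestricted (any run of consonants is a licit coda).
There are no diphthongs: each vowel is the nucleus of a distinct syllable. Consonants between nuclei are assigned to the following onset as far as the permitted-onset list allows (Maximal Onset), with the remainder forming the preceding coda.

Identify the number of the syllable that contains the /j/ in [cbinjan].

Nuclei (vowels): c, i, a → 3 syllables.
V1 /c/ – V2 /i/: /b/ is a single consonant, so it becomes the next onset.
V2 /i/ – V3 /a/: /nj/ is a licit onset in full, so it all attaches to the next syllable.
Syllabification: c.bi.njan.
The /j/ is in the onset of syllable 3 (/njan/).

3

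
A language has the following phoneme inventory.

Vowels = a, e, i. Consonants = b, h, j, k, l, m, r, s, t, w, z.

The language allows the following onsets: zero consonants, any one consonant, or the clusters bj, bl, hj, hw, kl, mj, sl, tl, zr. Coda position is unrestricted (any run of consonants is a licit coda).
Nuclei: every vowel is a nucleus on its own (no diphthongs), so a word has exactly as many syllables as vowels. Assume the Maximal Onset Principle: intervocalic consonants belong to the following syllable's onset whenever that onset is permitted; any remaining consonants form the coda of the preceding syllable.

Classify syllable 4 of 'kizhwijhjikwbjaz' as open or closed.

closed

Vowels present: i, i, i, a; each is a nucleus, giving 4 syllables.
V1 /i/ – V2 /i/: /zhw/ splits as /z/ + /hw/ (/hw/ is the longest suffix that is a licit onset).
V2 /i/ – V3 /i/: /jhj/; trying suffixes from longest down, /hj/ is the first permitted one, so coda /j/ | onset /hj/.
V3 /i/ – V4 /a/: /kwbj/ splits as /kw/ + /bj/ (/bj/ is the longest suffix that is a licit onset).
Result: kiz.hwij.hjikw.bjaz.
Syllable 4 is /bjaz/ with coda /z/, so it is closed.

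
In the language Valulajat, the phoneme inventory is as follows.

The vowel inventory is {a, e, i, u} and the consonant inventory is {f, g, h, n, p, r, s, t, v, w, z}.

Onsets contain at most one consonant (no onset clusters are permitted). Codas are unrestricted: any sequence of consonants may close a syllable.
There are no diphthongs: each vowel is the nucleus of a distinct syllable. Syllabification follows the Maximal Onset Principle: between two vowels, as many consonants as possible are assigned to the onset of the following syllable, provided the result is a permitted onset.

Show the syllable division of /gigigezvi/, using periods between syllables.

Vowels present: i, i, e, i; each is a nucleus, giving 4 syllables.
Between /i/ (V1) and /i/ (V2): just /g/ — single C goes to the following onset.
Between /i/ (V2) and /e/ (V3): /g/ is a single consonant, so it becomes the next onset.
Between /e/ (V3) and /i/ (V4): cluster /zv/ — the longest permitted-onset suffix is /v/; onset = /v/, preceding coda = /z/.

gi.gi.gez.vi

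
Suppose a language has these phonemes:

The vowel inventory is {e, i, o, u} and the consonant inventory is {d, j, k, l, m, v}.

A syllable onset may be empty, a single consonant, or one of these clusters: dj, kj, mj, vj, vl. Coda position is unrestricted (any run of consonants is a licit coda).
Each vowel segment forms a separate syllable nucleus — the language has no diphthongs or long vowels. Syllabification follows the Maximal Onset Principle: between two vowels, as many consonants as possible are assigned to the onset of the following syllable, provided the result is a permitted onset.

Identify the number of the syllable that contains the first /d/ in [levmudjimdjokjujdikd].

Vowels present: e, u, i, o, u, i; each is a nucleus, giving 6 syllables.
/e…u/ gap (V1→V2): /vm/; trying suffixes from longest down, /m/ is the first permitted one, so coda /v/ | onset /m/.
/u…i/ gap (V2→V3): /dj/ is a licit onset in full, so it all attaches to the next syllable.
/i…o/ gap (V3→V4): /mdj/ — longest licit onset from the right is /dj/, leaving /m/ as coda.
/o…u/ gap (V4→V5): cluster /kj/ — /kj/ is itself a permitted onset, so the whole cluster goes right; preceding coda = ∅.
/u…i/ gap (V5→V6): /jd/; trying suffixes from longest down, /d/ is the first permitted one, so coda /j/ | onset /d/.
So the parse is lev.mu.djim.djo.kjuj.dikd.
The first /d/ is in the onset of syllable 3 (/djim/).

3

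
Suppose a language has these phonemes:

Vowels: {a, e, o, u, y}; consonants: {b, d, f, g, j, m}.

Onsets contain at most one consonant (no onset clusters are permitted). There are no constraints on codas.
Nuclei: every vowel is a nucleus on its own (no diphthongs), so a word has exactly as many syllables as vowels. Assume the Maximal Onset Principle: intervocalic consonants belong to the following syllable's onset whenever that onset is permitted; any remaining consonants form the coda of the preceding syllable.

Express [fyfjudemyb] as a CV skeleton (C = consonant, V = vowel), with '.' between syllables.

CVC.CV.CV.CVC

Vowels present: y, u, e, y; each is a nucleus, giving 4 syllables.
σ1/σ2 boundary: /fj/; trying suffixes from longest down, /j/ is the first permitted one, so coda /f/ | onset /j/.
σ2/σ3 boundary: just /d/ — single C goes to the following onset.
σ3/σ4 boundary: just /m/ — single C goes to the following onset.
So the parse is fyf.ju.de.myb.
Mapping each syllable to C/V: /fyf/ → CVC, /ju/ → CV, /de/ → CV, /myb/ → CVC.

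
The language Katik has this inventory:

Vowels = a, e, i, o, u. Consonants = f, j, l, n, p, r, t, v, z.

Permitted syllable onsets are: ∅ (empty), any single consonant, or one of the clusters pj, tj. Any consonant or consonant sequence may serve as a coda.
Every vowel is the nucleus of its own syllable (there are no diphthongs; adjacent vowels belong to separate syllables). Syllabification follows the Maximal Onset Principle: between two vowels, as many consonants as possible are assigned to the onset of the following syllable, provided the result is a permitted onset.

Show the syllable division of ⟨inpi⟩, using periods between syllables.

Vowels present: i, i; each is a nucleus, giving 2 syllables.
/i…i/ gap (V1→V2): /np/; trying suffixes from longest down, /p/ is the first permitted one, so coda /n/ | onset /p/.

in.pi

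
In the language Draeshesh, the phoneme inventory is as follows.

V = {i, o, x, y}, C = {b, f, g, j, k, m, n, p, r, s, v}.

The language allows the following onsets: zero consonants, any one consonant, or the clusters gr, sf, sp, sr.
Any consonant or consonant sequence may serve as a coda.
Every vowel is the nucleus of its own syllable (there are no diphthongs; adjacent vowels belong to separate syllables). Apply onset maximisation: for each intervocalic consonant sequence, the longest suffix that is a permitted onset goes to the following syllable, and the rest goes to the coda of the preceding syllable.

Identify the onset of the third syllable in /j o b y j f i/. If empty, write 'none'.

Vowels present: o, y, i; each is a nucleus, giving 3 syllables.
/o…y/ gap (V1→V2): /b/ is a single consonant, so it becomes the next onset.
/y…i/ gap (V2→V3): /jf/ splits as /j/ + /f/ (/f/ is the longest suffix that is a licit onset).
So the parse is jo.byj.fi.
Syllable 3 is /fi/: onset /f/, nucleus /i/, coda ∅.

f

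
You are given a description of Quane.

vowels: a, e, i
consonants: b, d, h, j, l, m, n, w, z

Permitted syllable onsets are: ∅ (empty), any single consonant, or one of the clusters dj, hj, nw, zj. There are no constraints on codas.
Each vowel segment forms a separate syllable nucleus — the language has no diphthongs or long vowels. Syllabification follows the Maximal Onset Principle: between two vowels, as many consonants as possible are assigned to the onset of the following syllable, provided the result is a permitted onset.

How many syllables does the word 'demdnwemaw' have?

3

Vowels present: e, e, a; each is a nucleus, giving 3 syllables.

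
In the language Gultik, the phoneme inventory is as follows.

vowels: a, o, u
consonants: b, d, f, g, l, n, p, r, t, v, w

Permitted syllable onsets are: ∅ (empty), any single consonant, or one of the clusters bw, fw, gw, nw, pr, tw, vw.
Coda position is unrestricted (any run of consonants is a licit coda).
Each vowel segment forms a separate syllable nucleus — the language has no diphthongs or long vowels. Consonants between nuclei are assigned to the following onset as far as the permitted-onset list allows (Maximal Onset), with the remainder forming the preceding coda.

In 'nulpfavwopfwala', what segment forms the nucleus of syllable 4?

a

Nuclei (vowels): u, a, o, a, a → 5 syllables.
The fourth nucleus (vowel 4 from the left) is /a/.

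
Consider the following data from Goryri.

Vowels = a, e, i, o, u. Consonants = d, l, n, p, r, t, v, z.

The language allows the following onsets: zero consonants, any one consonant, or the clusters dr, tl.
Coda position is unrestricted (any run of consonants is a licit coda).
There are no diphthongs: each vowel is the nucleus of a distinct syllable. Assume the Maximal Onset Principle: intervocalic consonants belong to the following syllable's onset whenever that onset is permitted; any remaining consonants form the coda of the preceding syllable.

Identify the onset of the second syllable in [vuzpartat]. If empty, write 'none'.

p

The vowels are u, a, a — 3 nuclei, so 3 syllables.
Between /u/ (V1) and /a/ (V2): cluster /zp/ — the longest permitted-onset suffix is /p/; onset = /p/, preceding coda = /z/.
Between /a/ (V2) and /a/ (V3): /rt/ splits as /r/ + /t/ (/t/ is the longest suffix that is a licit onset).
Syllabification: vuz.par.tat.
Syllable 2 is /par/: onset /p/, nucleus /a/, coda /r/.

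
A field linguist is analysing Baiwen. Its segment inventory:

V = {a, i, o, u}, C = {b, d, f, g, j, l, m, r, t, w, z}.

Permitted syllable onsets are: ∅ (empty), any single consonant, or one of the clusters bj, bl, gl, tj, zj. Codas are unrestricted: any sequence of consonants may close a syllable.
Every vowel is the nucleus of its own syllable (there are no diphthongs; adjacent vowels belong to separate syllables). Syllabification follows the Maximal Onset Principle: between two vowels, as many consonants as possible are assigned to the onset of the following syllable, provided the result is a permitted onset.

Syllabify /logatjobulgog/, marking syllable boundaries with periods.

The vowels are o, a, o, u, o — 5 nuclei, so 5 syllables.
/o…a/ gap (V1→V2): /g/ → onset of the next syllable (single consonants are always licit onsets).
/a…o/ gap (V2→V3): /tj/ is a licit onset in full, so it all attaches to the next syllable.
/o…u/ gap (V3→V4): just /b/ — single C goes to the following onset.
/u…o/ gap (V4→V5): /lg/ splits as /l/ + /g/ (/g/ is the longest suffix that is a licit onset).

lo.ga.tjo.bul.gog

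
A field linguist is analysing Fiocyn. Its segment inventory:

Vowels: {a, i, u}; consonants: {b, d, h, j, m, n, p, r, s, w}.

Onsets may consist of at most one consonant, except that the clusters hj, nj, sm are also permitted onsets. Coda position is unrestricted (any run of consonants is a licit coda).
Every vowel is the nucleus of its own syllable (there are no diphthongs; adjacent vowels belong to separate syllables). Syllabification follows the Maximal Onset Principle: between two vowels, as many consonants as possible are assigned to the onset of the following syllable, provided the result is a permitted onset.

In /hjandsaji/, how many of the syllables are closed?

1

The vowels are a, a, i — 3 nuclei, so 3 syllables.
V1 /a/ – V2 /a/: /nds/ splits as /nd/ + /s/ (/s/ is the longest suffix that is a licit onset).
V2 /a/ – V3 /i/: /j/ → onset of the next syllable (single consonants are always licit onsets).
So the parse is hjand.sa.ji.
Classifying each syllable: /hjand/ (closed), /sa/ (open), /ji/ (open).
Closed syllables: 1.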